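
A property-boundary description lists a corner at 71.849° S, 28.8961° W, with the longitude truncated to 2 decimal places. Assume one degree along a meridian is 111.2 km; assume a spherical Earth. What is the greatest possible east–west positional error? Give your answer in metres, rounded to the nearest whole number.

Truncating at 2 decimal places can drop up to a full unit in the last place, so the longitude may be off by as much as 0.01°.
At latitude 71.849° a degree of longitude spans 111200 m × cos 71.849° = 111200 × 0.3115 ≈ 34641.3 m.
Maximum E–W displacement: 0.01 × 34641.3 = 346.413 m.

346 metres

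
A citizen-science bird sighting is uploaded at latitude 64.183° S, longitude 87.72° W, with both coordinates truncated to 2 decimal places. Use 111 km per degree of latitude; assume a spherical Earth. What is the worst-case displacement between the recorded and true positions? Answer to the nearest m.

1211 m

Truncating at 2 decimal places can drop up to a full unit in the last place, so each coordinate may be off by as much as 0.01°.
North–south component: 0.01° × 111000 = 1110 m.
E–W at 64.183°: 0.01° × 111000 × cos 64.183° = 0.01 × 111000 × 0.4355 ≈ 483.403 m.
The two errors are perpendicular, so the maximum displacement is √(1110² + 483.403²) ≈ 1210.69 m.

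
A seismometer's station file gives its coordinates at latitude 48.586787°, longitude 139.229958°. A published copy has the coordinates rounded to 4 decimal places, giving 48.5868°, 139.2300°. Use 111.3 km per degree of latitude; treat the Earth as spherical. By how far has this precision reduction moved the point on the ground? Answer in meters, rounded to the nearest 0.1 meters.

3.4 meters

Δlat = 48.586787 − 48.5868 = -0.000013°; Δlon = 139.229958 − 139.2300 = -0.000042°.
N–S: -0.000013° × 111300 m/° = -1.4469 m.
East–west at this latitude: -0.000042° × 111300 × cos 48.5868° ≈ -0.000042 × 73623.2 = -3.09218 m.
Combined displacement = (1.4469² + 3.09218²)^½ ≈ 3.41395 m.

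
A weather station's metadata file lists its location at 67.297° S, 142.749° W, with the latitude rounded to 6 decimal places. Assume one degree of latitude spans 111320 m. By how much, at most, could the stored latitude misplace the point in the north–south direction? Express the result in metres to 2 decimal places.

0.06 metres

Rounding to 6 decimal places leaves the latitude within ±5e-07° of the true value.
So the N–S error is at most 5e-07 × 111320 = 0.05566 m.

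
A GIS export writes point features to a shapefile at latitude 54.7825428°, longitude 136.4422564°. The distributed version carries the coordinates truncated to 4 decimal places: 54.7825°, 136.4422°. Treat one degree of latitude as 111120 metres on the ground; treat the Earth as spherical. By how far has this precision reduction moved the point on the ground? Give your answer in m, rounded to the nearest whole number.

6 m

The latitude changed by +0.0000428° and the longitude by +0.0000564°.
N–S: 0.0000428° × 111120 m/° = 4.75594 m.
E–W at 54.7825°: 0.0000564° × 111120 × cos 54.7825° = 0.0000564 × 111120 × 0.5767 ≈ 3.61416 m.
Distance: √(4.75594² + 3.61416²) ≈ 5.97337 m.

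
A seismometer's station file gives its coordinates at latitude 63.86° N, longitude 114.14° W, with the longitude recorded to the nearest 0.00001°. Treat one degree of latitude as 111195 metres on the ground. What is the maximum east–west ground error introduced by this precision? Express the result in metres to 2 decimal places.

0.24 metres

Rounding to 5 decimal places leaves the longitude within ±5e-06° of the true value.
Parallels shrink by cos φ, so at 63.86° a degree of longitude is 111195 × 0.4406 ≈ 48988.7 m.
Maximum E–W displacement: 5e-06 × 48988.7 = 0.244944 m.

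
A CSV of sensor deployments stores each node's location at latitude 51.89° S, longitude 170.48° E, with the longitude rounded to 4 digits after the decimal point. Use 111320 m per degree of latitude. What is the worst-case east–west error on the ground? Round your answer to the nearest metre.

3 metres

Rounding to 4 decimal places leaves the longitude within ±5e-05° of the true value.
At latitude 51.89° a degree of longitude spans 111320 m × cos 51.89° = 111320 × 0.6172 ≈ 68703.7 m.
So at most 5e-05° × 68703.7 ≈ 3.43519 m east–west.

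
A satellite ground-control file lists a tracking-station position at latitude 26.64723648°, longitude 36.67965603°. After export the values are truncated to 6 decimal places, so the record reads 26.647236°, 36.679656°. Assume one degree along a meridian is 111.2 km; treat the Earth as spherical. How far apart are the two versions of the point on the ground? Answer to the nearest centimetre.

Δlat = 26.64723648 − 26.647236 = +0.00000048°; Δlon = 36.67965603 − 36.679656 = +0.00000003°.
North–south shift: 0.00000048 × 111200 = 0.053376 m.
E–W at 26.6472°: 0.00000003° × 111200 × cos 26.6472° = 0.00000003 × 111200 × 0.8938 ≈ 0.00298167 m.
Distance: √(0.053376² + 0.00298167²) ≈ 0.0534592 m.
That is 0.0534592 m = 5.3459 cm.

5 centimetres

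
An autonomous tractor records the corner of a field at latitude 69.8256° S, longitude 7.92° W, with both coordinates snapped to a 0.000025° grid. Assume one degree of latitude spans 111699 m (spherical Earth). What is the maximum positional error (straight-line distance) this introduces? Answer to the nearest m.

1 m

With a 0.000025° grid the true value lies within half a step, ±0.000025°/2 = ±1.25e-05°, of the stored one.
Latitude error → 1.25e-05 × 111699 = 1.39624 m along the meridian.
E–W at 69.8256°: 1.25e-05° × 111699 × cos 69.8256° = 1.25e-05 × 111699 × 0.3449 ≈ 0.481533 m.
Combining orthogonally: (1.39624² + 0.481533²)^½ ≈ 1.47694 m.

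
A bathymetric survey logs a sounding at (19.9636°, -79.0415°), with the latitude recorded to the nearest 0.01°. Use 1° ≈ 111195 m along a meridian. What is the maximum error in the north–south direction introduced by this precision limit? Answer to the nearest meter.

556 meters

Rounding to 2 decimal places leaves the latitude within ±0.005° of the true value.
So the N–S error is at most 0.005 × 111195 = 555.975 m.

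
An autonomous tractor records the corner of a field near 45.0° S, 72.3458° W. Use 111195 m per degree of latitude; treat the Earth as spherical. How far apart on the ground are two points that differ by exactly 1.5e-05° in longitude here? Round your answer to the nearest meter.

1.5e-05° of longitude at 45° is 1.5e-05 × 111195 × cos 45° ≈ 1.5e-05 × 78626.7 = 1.1794 m.

1 meters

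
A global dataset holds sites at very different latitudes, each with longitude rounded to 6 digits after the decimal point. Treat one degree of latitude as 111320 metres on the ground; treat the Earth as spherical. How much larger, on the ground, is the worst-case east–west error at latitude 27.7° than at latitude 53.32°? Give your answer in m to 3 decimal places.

0.016 m

Rounding to 6 decimal places leaves the longitude within ±5e-07° of the true value.
Error at 27.7° = 5e-07° × 111320 × cos 27.7° ≈ 0.05566 × 0.8854 = 0.049281 m.
At 53.32°: 5e-07° × 111320 × cos 53.32° = 5e-07 × 111320 × 0.5973 ≈ 0.033248 m.
So the lower-latitude error exceeds the higher by 0.049281 − 0.033248 = 0.016033 m.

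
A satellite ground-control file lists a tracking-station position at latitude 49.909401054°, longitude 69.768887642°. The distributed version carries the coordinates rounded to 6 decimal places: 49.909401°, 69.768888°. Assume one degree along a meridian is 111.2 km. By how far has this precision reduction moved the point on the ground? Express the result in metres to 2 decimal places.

Δlat = 49.909401054 − 49.909401 = +0.000000054°; Δlon = 69.768887642 − 69.768888 = -0.000000358°.
N–S: 0.000000054° × 111200 m/° = 0.0060048 m.
E–W at 49.9094°: -0.000000358° × 111200 × cos 49.9094° = -0.000000358 × 111200 × 0.6440 ≈ -0.0256373 m.
Distance: √(0.0060048² + 0.0256373²) ≈ 0.0263311 m.

0.03 metres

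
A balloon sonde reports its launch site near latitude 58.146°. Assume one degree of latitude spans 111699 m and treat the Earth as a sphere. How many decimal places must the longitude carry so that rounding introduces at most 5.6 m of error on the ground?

4

At 58.146° one degree of longitude covers 111699 × cos 58.146° ≈ 111699 × 0.5278 ≈ 58949.9 m.
N decimal places → at most half a unit in the last place, 0.5 × 10⁻ᴺ° = 58949.9/2 × 10⁻ᴺ m.
Need 0.5 × 58949.9 × 10⁻ᴺ ≤ 5.6 → 10⁻ᴺ ≤ 1.900e-04, so N ≥ 3.72.
So 4 decimal places suffice (2.95 m); 3 would allow up to 29.5 m.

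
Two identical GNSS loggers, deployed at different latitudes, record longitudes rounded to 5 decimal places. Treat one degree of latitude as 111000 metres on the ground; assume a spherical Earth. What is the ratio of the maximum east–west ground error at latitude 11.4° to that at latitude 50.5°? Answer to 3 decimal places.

Rounding to 5 decimal places leaves the longitude within ±5e-06° of the true value.
At 11.4°: 5e-06° × 111000 × cos 11.4° = 5e-06 × 111000 × 0.9803 ≈ 0.54405 m.
At 50.5°: 5e-06° × 111000 × cos 50.5° = 5e-06 × 111000 × 0.6361 ≈ 0.35302 m.
Ratio: 0.54405 / 0.35302 = cos 11.4° / cos 50.5° ≈ 1.5411.

1.541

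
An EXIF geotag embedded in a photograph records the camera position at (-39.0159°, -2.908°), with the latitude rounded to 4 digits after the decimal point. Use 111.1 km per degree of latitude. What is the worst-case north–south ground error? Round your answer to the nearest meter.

Rounding to 4 decimal places leaves the latitude within ±5e-05° of the true value.
Along the meridian that is 5e-05° × 111100 m/° = 5.555 m.

6 meters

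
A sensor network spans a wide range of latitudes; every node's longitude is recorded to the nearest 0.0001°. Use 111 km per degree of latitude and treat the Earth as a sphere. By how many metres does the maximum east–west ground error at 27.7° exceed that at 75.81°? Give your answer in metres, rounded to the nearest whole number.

Rounding to 4 decimal places leaves the longitude within ±5e-05° of the true value.
Error at 27.7° = 5e-05° × 111000 × cos 27.7° ≈ 5.55 × 0.8854 = 4.9139 m.
Error at 75.81° = 5e-05° × 111000 × cos 75.81° ≈ 5.55 × 0.2451 = 1.3605 m.
So the lower-latitude error exceeds the higher by 4.9139 − 1.3605 = 3.5534 m.

4 metres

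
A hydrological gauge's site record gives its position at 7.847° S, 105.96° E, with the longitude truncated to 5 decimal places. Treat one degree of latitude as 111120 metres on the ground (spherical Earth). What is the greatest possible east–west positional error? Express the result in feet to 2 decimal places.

3.61 feet

Truncating at 5 decimal places can drop up to a full unit in the last place, so the longitude may be off by as much as 1e-05°.
Parallels shrink by cos φ, so at 7.847° a degree of longitude is 111120 × 0.9906 ≈ 110079 m.
So at most 1e-05° × 110079 ≈ 1.10079 m east–west.
Converting: 1.10079 m × 3.2808 ft/m ≈ 3.6115 ft.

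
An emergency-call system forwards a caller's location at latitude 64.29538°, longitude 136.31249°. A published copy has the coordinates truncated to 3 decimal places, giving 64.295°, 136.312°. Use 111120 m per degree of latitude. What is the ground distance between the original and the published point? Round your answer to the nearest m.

48 m

The latitude changed by +0.00038° and the longitude by +0.00049°.
N–S: 0.00038° × 111120 m/° = 42.2256 m.
E–W at 64.295°: 0.00049° × 111120 × cos 64.295° = 0.00049 × 111120 × 0.4337 ≈ 23.6165 m.
Hypotenuse of the two orthogonal shifts: √(42.2256² + 23.6165²) = 48.3812 m.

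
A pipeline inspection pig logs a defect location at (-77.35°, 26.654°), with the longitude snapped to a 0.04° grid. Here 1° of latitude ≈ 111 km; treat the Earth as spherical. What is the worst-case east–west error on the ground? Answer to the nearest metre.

With a 0.04° grid the true value lies within half a step, ±0.04°/2 = ±0.02°, of the stored one.
Parallels shrink by cos φ, so at 77.35° a degree of longitude is 111000 × 0.2190 ≈ 24308.4 m.
East–west error: 0.02° × 24308.4 m/° ≈ 486.168 m.

486 metres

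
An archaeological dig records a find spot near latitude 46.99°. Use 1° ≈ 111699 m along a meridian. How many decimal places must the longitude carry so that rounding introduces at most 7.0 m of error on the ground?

At 46.99° one degree of longitude covers 111699 × cos 46.99° ≈ 111699 × 0.6821 ≈ 76192.8 m.
Rounding to N decimal places gives at most 0.5 × 10⁻ᴺ degrees of error, i.e. 0.5 × 10⁻ᴺ × 76192.8 m.
Need 0.5 × 76192.8 × 10⁻ᴺ ≤ 7.0 → 10⁻ᴺ ≤ 1.837e-04, so N ≥ 3.74.
N = 3 would give 38.1 m (too coarse); N = 4 gives 3.81 m ≤ 7.0 m.

4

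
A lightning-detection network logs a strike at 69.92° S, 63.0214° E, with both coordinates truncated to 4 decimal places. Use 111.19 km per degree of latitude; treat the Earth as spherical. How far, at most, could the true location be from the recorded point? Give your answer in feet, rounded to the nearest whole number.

Truncating at 4 decimal places can drop up to a full unit in the last place, so each coordinate may be off by as much as 0.0001°.
Latitude error → 0.0001 × 111190 = 11.119 m along the meridian.
East–west component at 69.92°: 0.0001° × 111190 × cos 69.92° ≈ 0.0001 × 38175.1 ≈ 3.81751 m.
The two errors are perpendicular, so the maximum displacement is √(11.119² + 3.81751²) ≈ 11.7561 m.
In feet: 11.7561 m ÷ 0.3048 ≈ 38.57 ft.

39 feet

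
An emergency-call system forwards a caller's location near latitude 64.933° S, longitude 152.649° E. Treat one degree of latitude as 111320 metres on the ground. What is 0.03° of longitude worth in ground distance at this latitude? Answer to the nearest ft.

0.03° of longitude at 64.933° is 0.03 × 111320 × cos 64.933° ≈ 0.03 × 47163.8 = 1414.91 m.
Converting: 1414.91 m × 3.2808 ft/m ≈ 4642.1 ft.

4642 ft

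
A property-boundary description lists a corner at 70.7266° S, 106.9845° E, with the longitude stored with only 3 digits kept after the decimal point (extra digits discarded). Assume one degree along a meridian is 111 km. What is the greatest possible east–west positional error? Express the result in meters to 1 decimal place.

Truncating at 3 decimal places can drop up to a full unit in the last place, so the longitude may be off by as much as 0.001°.
One degree of longitude at 70.7266° is 111000 × cos 70.7266° ≈ 111000 × 0.3301 = 36638.5 m.
Maximum E–W displacement: 0.001 × 36638.5 = 36.6385 m.

36.6 meters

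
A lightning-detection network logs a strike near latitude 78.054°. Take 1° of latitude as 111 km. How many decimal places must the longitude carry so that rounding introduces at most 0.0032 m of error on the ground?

7

At 78.054° one degree of longitude covers 111000 × cos 78.054° ≈ 111000 × 0.2070 ≈ 22975.9 m.
With N decimal places the half-ulp bound is 0.5·10⁻ᴺ°, or 0.5·10⁻ᴺ × 22975.9 m on the ground.
Need 0.5 × 22975.9 × 10⁻ᴺ ≤ 0.0032 → 10⁻ᴺ ≤ 2.786e-07, so N ≥ 6.56.
At 6 places the error can reach 0.0115 m, but 7 places keeps it to 0.00115 m.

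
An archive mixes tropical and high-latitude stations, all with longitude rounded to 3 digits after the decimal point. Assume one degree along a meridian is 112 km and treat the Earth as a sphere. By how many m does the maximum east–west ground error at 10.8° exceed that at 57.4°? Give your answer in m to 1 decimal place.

24.8 m

Rounding to 3 decimal places leaves the longitude within ±0.0005° of the true value.
At 10.8°: 0.0005° × 112000 × cos 10.8° = 0.0005 × 112000 × 0.9823 ≈ 55.008 m.
Error at 57.4° = 0.0005° × 112000 × cos 57.4° ≈ 56 × 0.5388 = 30.171 m.
Difference: 55.008 − 30.171 = 24.837 m.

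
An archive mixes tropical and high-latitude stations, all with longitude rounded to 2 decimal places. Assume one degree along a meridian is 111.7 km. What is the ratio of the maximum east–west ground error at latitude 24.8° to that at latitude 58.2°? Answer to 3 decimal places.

Rounding to 2 decimal places leaves the longitude within ±0.005° of the true value.
At 24.8°: 0.005° × 111700 × cos 24.8° = 0.005 × 111700 × 0.9078 ≈ 506.99 m.
Error at 58.2° = 0.005° × 111700 × cos 58.2° ≈ 558.5 × 0.5270 = 294.3 m.
Ratio: 506.99 / 294.3 = cos 24.8° / cos 58.2° ≈ 1.7227.

1.723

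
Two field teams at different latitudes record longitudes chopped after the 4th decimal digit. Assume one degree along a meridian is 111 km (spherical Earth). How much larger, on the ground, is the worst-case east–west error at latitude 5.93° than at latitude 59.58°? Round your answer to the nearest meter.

Truncating at 4 decimal places can drop up to a full unit in the last place, so the longitude may be off by as much as 0.0001°.
At 5.93°: 0.0001° × 111000 × cos 5.93° = 0.0001 × 111000 × 0.9946 ≈ 11.041 m.
Error at 59.58° = 0.0001° × 111000 × cos 59.58° ≈ 11.1 × 0.5063 = 5.6203 m.
Difference: 11.041 − 5.6203 = 5.4203 m.

5 meters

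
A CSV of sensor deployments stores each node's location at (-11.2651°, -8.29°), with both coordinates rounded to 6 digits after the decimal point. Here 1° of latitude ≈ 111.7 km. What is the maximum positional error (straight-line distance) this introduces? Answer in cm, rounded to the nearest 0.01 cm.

7.82 cm

Rounding to 6 decimal places leaves each coordinate within ±5e-07° of the true value.
N–S: 5e-07° × 111700 m/° = 0.05585 m.
E–W at 11.2651°: 5e-07° × 111700 × cos 11.2651° = 5e-07 × 111700 × 0.9807 ≈ 0.054774 m.
Worst case both components are at the extreme and orthogonal: √(0.05585² + 0.054774²) ≈ 0.0782267 m.
That is 0.0782267 m = 7.8227 cm.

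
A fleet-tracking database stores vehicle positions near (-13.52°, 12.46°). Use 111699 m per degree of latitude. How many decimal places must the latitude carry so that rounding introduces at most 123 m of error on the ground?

One degree of latitude covers 111699 m.
N decimal places → at most half a unit in the last place, 0.5 × 10⁻ᴺ° = 111699/2 × 10⁻ᴺ m.
Setting 55849.5 × 10⁻ᴺ ≤ 123 gives 10ᴺ ≥ 454.1, i.e. N ≥ 2.66.
At 2 places the error can reach 558 m, but 3 places keeps it to 55.8 m.

3 decimal places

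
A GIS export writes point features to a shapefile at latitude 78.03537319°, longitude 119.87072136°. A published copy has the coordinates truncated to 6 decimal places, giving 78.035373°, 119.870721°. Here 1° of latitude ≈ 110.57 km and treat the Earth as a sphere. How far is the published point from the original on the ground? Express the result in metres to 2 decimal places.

0.02 metres

Δlat = 78.03537319 − 78.035373 = +0.00000019°; Δlon = 119.87072136 − 119.870721 = +0.00000036°.
N–S: 0.00000019° × 110570 m/° = 0.0210083 m.
E–W at 78.0354°: 0.00000036° × 110570 × cos 78.0354° = 0.00000036 × 110570 × 0.2073 ≈ 0.00825193 m.
Distance: √(0.0210083² + 0.00825193²) ≈ 0.0225708 m.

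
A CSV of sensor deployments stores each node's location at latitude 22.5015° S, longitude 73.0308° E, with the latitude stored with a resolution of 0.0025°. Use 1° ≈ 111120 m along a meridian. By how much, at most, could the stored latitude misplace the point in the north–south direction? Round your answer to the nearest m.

139 m

With a 0.0025° grid the true value lies within half a step, ±0.0025°/2 = ±0.00125°, of the stored one.
So the N–S error is at most 0.00125 × 111120 = 138.9 m.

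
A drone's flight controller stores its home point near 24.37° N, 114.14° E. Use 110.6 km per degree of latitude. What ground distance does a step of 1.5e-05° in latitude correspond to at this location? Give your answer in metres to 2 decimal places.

1.5e-05° × 110600 m/° = 1.659 m.

1.66 metres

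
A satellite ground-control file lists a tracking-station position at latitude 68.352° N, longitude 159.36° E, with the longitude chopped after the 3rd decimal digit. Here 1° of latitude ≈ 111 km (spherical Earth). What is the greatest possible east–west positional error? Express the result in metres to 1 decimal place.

Truncating at 3 decimal places can drop up to a full unit in the last place, so the longitude may be off by as much as 0.001°.
Parallels shrink by cos φ, so at 68.352° a degree of longitude is 111000 × 0.3689 ≈ 40948.3 m.
So at most 0.001° × 40948.3 ≈ 40.9483 m east–west.

40.9 metres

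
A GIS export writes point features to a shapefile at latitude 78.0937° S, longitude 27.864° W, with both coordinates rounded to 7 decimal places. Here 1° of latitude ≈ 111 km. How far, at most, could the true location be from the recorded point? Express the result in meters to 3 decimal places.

0.006 meters

Rounding to 7 decimal places leaves each coordinate within ±5e-08° of the true value.
North–south component: 5e-08° × 111000 = 0.00555 m.
East–west component at 78.0937°: 5e-08° × 111000 × cos 78.0937° ≈ 5e-08 × 22900.6 ≈ 0.00114503 m.
Combining orthogonally: (0.00555² + 0.00114503²)^½ ≈ 0.00566689 m.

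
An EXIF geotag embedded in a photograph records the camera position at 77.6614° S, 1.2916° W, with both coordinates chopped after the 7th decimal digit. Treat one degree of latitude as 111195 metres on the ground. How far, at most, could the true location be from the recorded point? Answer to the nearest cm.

1 cm

Truncating at 7 decimal places can drop up to a full unit in the last place, so each coordinate may be off by as much as 1e-07°.
North–south component: 1e-07° × 111195 = 0.0111195 m.
East–west component at 77.6614°: 1e-07° × 111195 × cos 77.6614° ≈ 1e-07 × 23761.1 ≈ 0.00237611 m.
Combining orthogonally: (0.0111195² + 0.00237611²)^½ ≈ 0.0113705 m.
That is 0.0113705 m = 1.1371 cm.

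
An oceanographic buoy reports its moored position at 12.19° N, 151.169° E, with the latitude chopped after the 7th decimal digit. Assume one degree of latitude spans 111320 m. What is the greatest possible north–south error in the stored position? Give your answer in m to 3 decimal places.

Truncating at 7 decimal places can drop up to a full unit in the last place, so the latitude may be off by as much as 1e-07°.
Along the meridian that is 1e-07° × 111320 m/° = 0.011132 m.

0.011 m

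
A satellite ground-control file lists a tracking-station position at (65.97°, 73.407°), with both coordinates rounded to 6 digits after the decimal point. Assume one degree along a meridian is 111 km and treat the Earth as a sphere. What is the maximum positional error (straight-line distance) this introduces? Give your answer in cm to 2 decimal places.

5.99 cm

Rounding to 6 decimal places leaves each coordinate within ±5e-07° of the true value.
N–S: 5e-07° × 111000 m/° = 0.0555 m.
East–west component at 65.97°: 5e-07° × 111000 × cos 65.97° ≈ 5e-07 × 45200.9 ≈ 0.0226004 m.
Combining orthogonally: (0.0555² + 0.0226004²)^½ ≈ 0.0599252 m.
That is 0.0599252 m = 5.9925 cm.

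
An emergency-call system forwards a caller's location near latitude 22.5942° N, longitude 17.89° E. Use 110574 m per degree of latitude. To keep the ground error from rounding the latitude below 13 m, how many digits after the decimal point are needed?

One degree of latitude covers 110574 m.
N decimal places → at most half a unit in the last place, 0.5 × 10⁻ᴺ° = 110574/2 × 10⁻ᴺ m.
Need 0.5 × 110574 × 10⁻ᴺ ≤ 13 → 10⁻ᴺ ≤ 2.351e-04, so N ≥ 3.63.
N = 3 would give 55.3 m (too coarse); N = 4 gives 5.53 m ≤ 13 m.

4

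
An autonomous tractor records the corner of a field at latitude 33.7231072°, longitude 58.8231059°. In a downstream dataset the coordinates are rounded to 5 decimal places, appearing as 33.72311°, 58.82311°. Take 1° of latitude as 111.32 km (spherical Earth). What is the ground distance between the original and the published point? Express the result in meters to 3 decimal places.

Δlat = 33.7231072 − 33.72311 = -0.0000028°; Δlon = 58.8231059 − 58.82311 = -0.0000041°.
N–S: -0.0000028° × 111320 m/° = -0.311696 m.
East–west at this latitude: -0.0000041° × 111320 × cos 33.7231° ≈ -0.0000041 × 92588.2 = -0.379612 m.
Distance: √(0.311696² + 0.379612²) ≈ 0.491182 m.

0.491 meters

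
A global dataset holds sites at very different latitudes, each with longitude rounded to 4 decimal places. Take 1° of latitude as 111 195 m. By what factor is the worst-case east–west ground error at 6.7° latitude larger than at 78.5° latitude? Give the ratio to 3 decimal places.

4.982

Rounding to 4 decimal places leaves the longitude within ±5e-05° of the true value.
Error at 6.7° = 5e-05° × 111195 × cos 6.7° ≈ 5.5598 × 0.9932 = 5.5218 m.
Error at 78.5° = 5e-05° × 111195 × cos 78.5° ≈ 5.5598 × 0.1994 = 1.1084 m.
The ratio reduces to cos 6.7° / cos 78.5° = 0.9932/0.1994 ≈ 4.9816.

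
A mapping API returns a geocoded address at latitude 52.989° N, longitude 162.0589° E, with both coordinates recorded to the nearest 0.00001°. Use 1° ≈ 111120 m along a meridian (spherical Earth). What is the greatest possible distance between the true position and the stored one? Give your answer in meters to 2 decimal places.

0.65 meters

Rounding to 5 decimal places leaves each coordinate within ±5e-06° of the true value.
N–S: 5e-06° × 111120 m/° = 0.5556 m.
East–west component at 52.989°: 5e-06° × 111120 × cos 52.989° ≈ 5e-06 × 66890.7 ≈ 0.334454 m.
The two errors are perpendicular, so the maximum displacement is √(0.5556² + 0.334454²) ≈ 0.648499 m.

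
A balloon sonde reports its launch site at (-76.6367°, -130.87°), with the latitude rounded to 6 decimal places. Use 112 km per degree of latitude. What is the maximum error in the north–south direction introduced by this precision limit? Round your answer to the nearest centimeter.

6 centimeters

Rounding to 6 decimal places leaves the latitude within ±5e-07° of the true value.
Along the meridian that is 5e-07° × 112000 m/° = 0.056 m.
That is 0.056 m = 5.6 cm.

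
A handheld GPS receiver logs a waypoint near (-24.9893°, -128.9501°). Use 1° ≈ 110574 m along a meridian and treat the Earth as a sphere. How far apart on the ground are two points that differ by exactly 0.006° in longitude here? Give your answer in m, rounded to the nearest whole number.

One degree of longitude here spans 110574 × cos 24.9893° = 110574 × 0.9064 ≈ 100223 m; 0.006° of that is 601.337 m.

601 m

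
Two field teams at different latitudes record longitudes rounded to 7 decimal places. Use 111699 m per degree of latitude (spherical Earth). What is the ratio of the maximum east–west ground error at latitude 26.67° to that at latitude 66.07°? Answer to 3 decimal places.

2.203

Rounding to 7 decimal places leaves the longitude within ±5e-08° of the true value.
At 26.67°: 5e-08° × 111699 × cos 26.67° = 5e-08 × 111699 × 0.8936 ≈ 0.0049907 m.
Error at 66.07° = 5e-08° × 111699 × cos 66.07° ≈ 0.0055849 × 0.4056 = 0.0022654 m.
The ratio reduces to cos 26.67° / cos 66.07° = 0.8936/0.4056 ≈ 2.2031.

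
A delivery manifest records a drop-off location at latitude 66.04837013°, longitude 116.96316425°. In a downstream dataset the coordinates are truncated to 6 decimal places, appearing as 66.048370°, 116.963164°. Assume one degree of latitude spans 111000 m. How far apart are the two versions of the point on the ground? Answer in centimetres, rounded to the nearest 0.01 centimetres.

The latitude changed by +0.00000013° and the longitude by +0.00000025°.
N–S: 0.00000013° × 111000 m/° = 0.01443 m.
E–W at 66.0484°: 0.00000025° × 111000 × cos 66.0484° = 0.00000025 × 111000 × 0.4060 ≈ 0.0112655 m.
Combined displacement = (0.01443² + 0.0112655²)^½ ≈ 0.0183068 m.
That is 0.0183068 m = 1.8307 cm.

1.83 centimetres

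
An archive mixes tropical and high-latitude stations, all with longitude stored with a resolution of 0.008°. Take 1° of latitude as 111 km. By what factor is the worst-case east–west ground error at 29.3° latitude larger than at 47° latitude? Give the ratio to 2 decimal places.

1.28

With a 0.008° grid the true value lies within half a step, ±0.008°/2 = ±0.004°, of the stored one.
At 29.3°: 0.004° × 111000 × cos 29.3° = 0.004 × 111000 × 0.8721 ≈ 387.2 m.
Error at 47° = 0.004° × 111000 × cos 47° ≈ 444 × 0.6820 = 302.81 m.
The ratio reduces to cos 29.3° / cos 47° = 0.8721/0.6820 ≈ 1.2787.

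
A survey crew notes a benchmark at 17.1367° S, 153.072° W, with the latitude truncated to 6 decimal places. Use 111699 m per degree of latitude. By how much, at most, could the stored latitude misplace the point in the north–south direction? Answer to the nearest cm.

Truncating at 6 decimal places can drop up to a full unit in the last place, so the latitude may be off by as much as 1e-06°.
North–south distance: 1e-06° × 111699 m/° = 0.111699 m.
That is 0.111699 m = 11.17 cm.

11 cm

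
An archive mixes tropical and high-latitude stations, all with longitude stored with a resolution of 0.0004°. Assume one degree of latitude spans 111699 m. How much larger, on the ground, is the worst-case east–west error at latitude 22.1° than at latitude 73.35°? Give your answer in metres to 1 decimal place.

14.3 metres

With a 0.0004° grid the true value lies within half a step, ±0.0004°/2 = ±0.0002°, of the stored one.
Error at 22.1° = 0.0002° × 111699 × cos 22.1° ≈ 22.34 × 0.9265 = 20.698 m.
At 73.35°: 0.0002° × 111699 × cos 73.35° = 0.0002 × 111699 × 0.2865 ≈ 6.4009 m.
Difference: 20.698 − 6.4009 = 14.298 m.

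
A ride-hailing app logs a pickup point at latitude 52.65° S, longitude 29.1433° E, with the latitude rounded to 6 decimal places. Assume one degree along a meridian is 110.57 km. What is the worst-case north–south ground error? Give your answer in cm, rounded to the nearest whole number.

6 cm

Rounding to 6 decimal places leaves the latitude within ±5e-07° of the true value.
So the N–S error is at most 5e-07 × 110570 = 0.055285 m.
That is 0.055285 m = 5.5285 cm.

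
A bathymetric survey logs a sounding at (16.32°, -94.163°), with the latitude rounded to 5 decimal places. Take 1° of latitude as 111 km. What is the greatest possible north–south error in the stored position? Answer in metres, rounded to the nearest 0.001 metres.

Rounding to 5 decimal places leaves the latitude within ±5e-06° of the true value.
Along the meridian that is 5e-06° × 111000 m/° = 0.555 m.

0.555 metres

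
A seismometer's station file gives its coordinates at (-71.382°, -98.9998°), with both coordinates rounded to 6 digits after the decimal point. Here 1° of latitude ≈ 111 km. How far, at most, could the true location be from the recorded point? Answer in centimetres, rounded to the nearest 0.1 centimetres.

5.8 centimetres

Rounding to 6 decimal places leaves each coordinate within ±5e-07° of the true value.
Latitude error → 5e-07 × 111000 = 0.0555 m along the meridian.
E–W at 71.382°: 5e-07° × 111000 × cos 71.382° = 5e-07 × 111000 × 0.3193 ≈ 0.0177188 m.
Worst case both components are at the extreme and orthogonal: √(0.0555² + 0.0177188²) ≈ 0.0582598 m.
That is 0.0582598 m = 5.826 cm.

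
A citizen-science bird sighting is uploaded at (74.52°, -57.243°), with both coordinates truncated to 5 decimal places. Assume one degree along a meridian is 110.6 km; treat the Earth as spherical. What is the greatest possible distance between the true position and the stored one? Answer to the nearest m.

1 m

Truncating at 5 decimal places can drop up to a full unit in the last place, so each coordinate may be off by as much as 1e-05°.
Latitude error → 1e-05 × 110600 = 1.106 m along the meridian.
East–west component at 74.52°: 1e-05° × 110600 × cos 74.52° ≈ 1e-05 × 29519.4 ≈ 0.295194 m.
Combining orthogonally: (1.106² + 0.295194²)^½ ≈ 1.14472 m.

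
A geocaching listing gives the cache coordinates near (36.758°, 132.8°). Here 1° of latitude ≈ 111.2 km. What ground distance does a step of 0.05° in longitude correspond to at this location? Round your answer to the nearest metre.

At 36.758° a degree of longitude is 111200 × cos 36.758° ≈ 89090.1 m, so 0.05° corresponds to 4454.51 m.

4455 metres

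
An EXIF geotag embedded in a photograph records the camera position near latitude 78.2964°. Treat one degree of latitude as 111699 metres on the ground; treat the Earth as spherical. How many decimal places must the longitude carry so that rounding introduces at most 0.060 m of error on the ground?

At 78.2964° one degree of longitude covers 111699 × cos 78.2964° ≈ 111699 × 0.2028 ≈ 22658 m.
Rounding to N decimal places gives at most 0.5 × 10⁻ᴺ degrees of error, i.e. 0.5 × 10⁻ᴺ × 22658 m.
Need 0.5 × 22658 × 10⁻ᴺ ≤ 0.060 → 10⁻ᴺ ≤ 5.296e-06, so N ≥ 5.28.
N = 5 would give 0.113 m (too coarse); N = 6 gives 0.0113 m ≤ 0.060 m.

6 decimal places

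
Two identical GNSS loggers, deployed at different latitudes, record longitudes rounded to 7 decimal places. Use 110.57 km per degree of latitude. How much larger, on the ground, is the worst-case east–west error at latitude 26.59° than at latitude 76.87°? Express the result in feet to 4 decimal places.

0.0121 feet

Rounding to 7 decimal places leaves the longitude within ±5e-08° of the true value.
At 26.59°: 5e-08° × 110570 × cos 26.59° = 5e-08 × 110570 × 0.8942 ≈ 0.0049438 m.
At 76.87°: 5e-08° × 110570 × cos 76.87° = 5e-08 × 110570 × 0.2272 ≈ 0.0012559 m.
So the lower-latitude error exceeds the higher by 0.0049438 − 0.0012559 = 0.0036879 m.
In feet: 0.0036879 m ÷ 0.3048 ≈ 0.012099 ft.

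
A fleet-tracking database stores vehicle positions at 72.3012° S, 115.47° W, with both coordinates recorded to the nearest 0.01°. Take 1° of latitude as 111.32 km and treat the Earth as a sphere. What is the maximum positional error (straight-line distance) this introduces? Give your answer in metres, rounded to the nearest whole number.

Rounding to 2 decimal places leaves each coordinate within ±0.005° of the true value.
Latitude error → 0.005 × 111320 = 556.6 m along the meridian.
Longitude error → 0.005 × 111320 × cos 72.3012° = 0.005 × 111320 × 0.3040 ≈ 169.214 m.
Worst case both components are at the extreme and orthogonal: √(556.6² + 169.214²) ≈ 581.753 m.

582 metres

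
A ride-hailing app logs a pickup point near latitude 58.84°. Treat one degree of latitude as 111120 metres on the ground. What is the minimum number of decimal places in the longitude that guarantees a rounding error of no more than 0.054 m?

6 decimal places

At 58.84° one degree of longitude covers 111120 × cos 58.84° ≈ 111120 × 0.5174 ≈ 57496.8 m.
Rounding to N decimal places gives at most 0.5 × 10⁻ᴺ degrees of error, i.e. 0.5 × 10⁻ᴺ × 57496.8 m.
Setting 28748.4 × 10⁻ᴺ ≤ 0.054 gives 10ᴺ ≥ 5.324e+05, i.e. N ≥ 5.73.
N = 5 would give 0.287 m (too coarse); N = 6 gives 0.0287 m ≤ 0.054 m.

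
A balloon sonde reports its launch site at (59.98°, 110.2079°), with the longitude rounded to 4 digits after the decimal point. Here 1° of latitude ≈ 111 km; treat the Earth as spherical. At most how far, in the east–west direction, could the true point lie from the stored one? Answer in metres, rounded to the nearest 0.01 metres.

2.78 metres

Rounding to 4 decimal places leaves the longitude within ±5e-05° of the true value.
Parallels shrink by cos φ, so at 59.98° a degree of longitude is 111000 × 0.5003 ≈ 55533.6 m.
East–west error: 5e-05° × 55533.6 m/° ≈ 2.77668 m.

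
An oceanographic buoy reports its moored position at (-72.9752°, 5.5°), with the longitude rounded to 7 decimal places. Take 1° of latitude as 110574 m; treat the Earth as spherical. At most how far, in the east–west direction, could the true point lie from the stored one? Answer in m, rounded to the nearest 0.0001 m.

0.0016 m

Rounding to 7 decimal places leaves the longitude within ±5e-08° of the true value.
Parallels shrink by cos φ, so at 72.9752° a degree of longitude is 110574 × 0.2928 ≈ 32374.5 m.
So at most 5e-08° × 32374.5 ≈ 0.00161872 m east–west.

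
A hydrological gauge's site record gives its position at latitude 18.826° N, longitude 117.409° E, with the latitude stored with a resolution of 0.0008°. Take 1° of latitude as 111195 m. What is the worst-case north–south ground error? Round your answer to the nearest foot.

146 feet

With a 0.0008° grid the true value lies within half a step, ±0.0008°/2 = ±0.0004°, of the stored one.
North–south distance: 0.0004° × 111195 m/° = 44.478 m.
Converting: 44.478 m × 3.2808 ft/m ≈ 145.93 ft.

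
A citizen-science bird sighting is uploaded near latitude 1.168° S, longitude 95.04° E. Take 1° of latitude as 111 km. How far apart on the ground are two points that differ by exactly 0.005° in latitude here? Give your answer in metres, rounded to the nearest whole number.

Along a meridian 0.005° is 0.005 × 111000 = 555 m.

555 metres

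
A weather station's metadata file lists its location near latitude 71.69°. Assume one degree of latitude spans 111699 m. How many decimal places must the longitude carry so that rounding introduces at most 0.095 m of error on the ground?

At 71.69° one degree of longitude covers 111699 × cos 71.69° ≈ 111699 × 0.3142 ≈ 35091.2 m.
Rounding to N decimal places gives at most 0.5 × 10⁻ᴺ degrees of error, i.e. 0.5 × 10⁻ᴺ × 35091.2 m.
Need 0.5 × 35091.2 × 10⁻ᴺ ≤ 0.095 → 10⁻ᴺ ≤ 5.414e-06, so N ≥ 5.27.
At 5 places the error can reach 0.175 m, but 6 places keeps it to 0.0175 m.

6 decimal places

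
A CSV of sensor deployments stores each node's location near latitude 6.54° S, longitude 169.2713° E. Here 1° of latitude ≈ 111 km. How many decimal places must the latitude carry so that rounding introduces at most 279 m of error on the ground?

One degree of latitude covers 111000 m.
With N decimal places the half-ulp bound is 0.5·10⁻ᴺ°, or 0.5·10⁻ᴺ × 111000 m on the ground.
Need 0.5 × 111000 × 10⁻ᴺ ≤ 279 → 10⁻ᴺ ≤ 5.027e-03, so N ≥ 2.30.
At 2 places the error can reach 555 m, but 3 places keeps it to 55.5 m.

3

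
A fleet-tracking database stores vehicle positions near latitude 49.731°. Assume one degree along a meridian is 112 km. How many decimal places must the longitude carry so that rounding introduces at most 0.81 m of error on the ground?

5 decimal places

At 49.731° one degree of longitude covers 112000 × cos 49.731° ≈ 112000 × 0.6464 ≈ 72394.2 m.
N decimal places → at most half a unit in the last place, 0.5 × 10⁻ᴺ° = 72394.2/2 × 10⁻ᴺ m.
Setting 36197.1 × 10⁻ᴺ ≤ 0.81 gives 10ᴺ ≥ 4.469e+04, i.e. N ≥ 4.65.
N = 4 would give 3.62 m (too coarse); N = 5 gives 0.362 m ≤ 0.81 m.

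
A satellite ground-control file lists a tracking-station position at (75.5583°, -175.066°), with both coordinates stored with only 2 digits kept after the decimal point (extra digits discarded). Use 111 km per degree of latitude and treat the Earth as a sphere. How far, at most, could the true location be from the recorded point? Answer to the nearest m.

Truncating at 2 decimal places can drop up to a full unit in the last place, so each coordinate may be off by as much as 0.01°.
N–S: 0.01° × 111000 m/° = 1110 m.
East–west component at 75.5583°: 0.01° × 111000 × cos 75.5583° ≈ 0.01 × 27682.8 ≈ 276.828 m.
Worst case both components are at the extreme and orthogonal: √(1110² + 276.828²) ≈ 1144 m.

1144 m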